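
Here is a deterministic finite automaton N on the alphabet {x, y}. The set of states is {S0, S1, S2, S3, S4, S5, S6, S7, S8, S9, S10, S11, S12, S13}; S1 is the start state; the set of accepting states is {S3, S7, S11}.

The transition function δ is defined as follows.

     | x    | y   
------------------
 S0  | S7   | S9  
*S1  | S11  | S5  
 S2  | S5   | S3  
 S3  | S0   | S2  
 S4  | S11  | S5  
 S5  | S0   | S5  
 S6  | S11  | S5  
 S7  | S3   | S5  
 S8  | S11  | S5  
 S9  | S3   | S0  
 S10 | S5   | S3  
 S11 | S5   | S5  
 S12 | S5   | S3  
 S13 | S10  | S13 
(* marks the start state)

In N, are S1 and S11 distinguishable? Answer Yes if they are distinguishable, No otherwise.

Yes

Reachable states from the start: {S0,S1,S2,S3,S5,S7,S9,S11}. Unreachable: {S4,S6,S8,S10,S12,S13} — drop them.
P0 = {S3,S7,S11} | {S0,S1,S2,S5,S9}.
Refine {S3,S7,S11} on symbol x: members go to different blocks, giving {S3,S11} and {S7}.
Refine {S0,S1,S2,S5,S9} on symbol x: members go to different blocks, giving {S1,S9} and {S2,S5} and {S0}.
Refine {S3,S11} on symbol x: members go to different blocks, giving {S3} and {S11}.
On input x, block {S1,S9} splits into {S1} and {S9}.
Split {S2,S5} by δ(·,x) → {S2} and {S5}.
The partition is now stable with 8 blocks: {S3} | {S1} | {S7} | {S2} | {S0} | {S11} | {S9} | {S5}.
S1 and S11 end up in different blocks, so they are distinguishable. For instance, the string 'ε' is accepted from only S11.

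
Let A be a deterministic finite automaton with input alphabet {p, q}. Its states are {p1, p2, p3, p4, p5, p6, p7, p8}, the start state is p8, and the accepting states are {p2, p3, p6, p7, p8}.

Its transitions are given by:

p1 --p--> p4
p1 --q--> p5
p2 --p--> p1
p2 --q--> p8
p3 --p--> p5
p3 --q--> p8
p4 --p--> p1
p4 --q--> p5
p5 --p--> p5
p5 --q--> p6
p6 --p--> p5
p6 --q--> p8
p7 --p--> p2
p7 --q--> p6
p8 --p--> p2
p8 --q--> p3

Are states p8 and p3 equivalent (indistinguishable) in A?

Reachable states from the start: {p1,p2,p3,p4,p5,p6,p8}. Unreachable: {p7} — drop them.
Initial partition by acceptance: {p2,p3,p6,p8} | {p1,p4,p5}.
On input p, block {p2,p3,p6,p8} splits into {p2,p3,p6} and {p8}.
Refine {p1,p4,p5} on symbol q: members go to different blocks, giving {p1,p4} and {p5}.
Split {p2,p3,p6} by δ(·,p) → {p3,p6} and {p2}.
Stable partition: {p3,p6} | {p1,p4} | {p8} | {p5} | {p2} — 5 equivalence classes.
p8 and p3 end up in different blocks, so they are distinguishable. For instance, the string 'p' is accepted from only p8.

No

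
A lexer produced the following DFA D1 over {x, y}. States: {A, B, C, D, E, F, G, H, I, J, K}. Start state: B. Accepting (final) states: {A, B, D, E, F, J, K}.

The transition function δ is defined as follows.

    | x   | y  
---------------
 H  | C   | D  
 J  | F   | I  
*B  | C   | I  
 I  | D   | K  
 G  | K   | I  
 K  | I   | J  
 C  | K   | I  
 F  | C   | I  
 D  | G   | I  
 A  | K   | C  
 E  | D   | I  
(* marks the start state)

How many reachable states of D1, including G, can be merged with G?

Reachable states from the start: {B,C,D,F,G,I,J,K}. Unreachable: {A,E,H} — drop them.
P0 = {B,D,F,J,K} | {C,G,I}.
On input x, block {B,D,F,J,K} splits into {B,D,F,K} and {J}.
Refine {B,D,F,K} on symbol y: members go to different blocks, giving {B,D,F} and {K}.
Refine {C,G,I} on symbol x: members go to different blocks, giving {C,G} and {I}.
Stable partition: {B,D,F} | {C,G} | {J} | {K} | {I} — 5 equivalence classes.
The equivalence class containing G is {C,G}, of size 2.

2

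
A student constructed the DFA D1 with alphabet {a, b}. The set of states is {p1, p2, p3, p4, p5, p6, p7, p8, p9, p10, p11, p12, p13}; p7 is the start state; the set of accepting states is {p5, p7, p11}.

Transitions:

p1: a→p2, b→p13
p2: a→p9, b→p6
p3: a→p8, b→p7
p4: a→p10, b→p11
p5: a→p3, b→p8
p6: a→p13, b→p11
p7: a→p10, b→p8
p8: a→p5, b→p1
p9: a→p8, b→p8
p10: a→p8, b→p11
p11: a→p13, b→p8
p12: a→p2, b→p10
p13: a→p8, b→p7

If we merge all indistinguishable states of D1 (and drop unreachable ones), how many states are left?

7

First remove the unreachable states {p4,p12}; 11 states remain.
Start with accepting vs non-accepting: {p5,p7,p11} | {p1,p2,p3,p6,p8,p9,p10,p13}.
Refine {p1,p2,p3,p6,p8,p9,p10,p13} on symbol a: members go to different blocks, giving {p1,p2,p3,p6,p9,p10,p13} and {p8}.
On input a, block {p1,p2,p3,p6,p9,p10,p13} splits into {p3,p9,p10,p13} and {p1,p2,p6}.
On input b, block {p3,p9,p10,p13} splits into {p3,p10,p13} and {p9}.
On input a, block {p1,p2,p6} splits into {p1} and {p2} and {p6}.
Stable partition: {p5,p7,p11} | {p3,p10,p13} | {p8} | {p1} | {p9} | {p2} | {p6} — 7 equivalence classes.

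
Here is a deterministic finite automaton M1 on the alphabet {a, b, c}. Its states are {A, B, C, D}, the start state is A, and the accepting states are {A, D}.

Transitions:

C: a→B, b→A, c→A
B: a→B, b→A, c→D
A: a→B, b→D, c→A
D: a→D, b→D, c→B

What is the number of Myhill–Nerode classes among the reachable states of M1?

3

First remove the unreachable states {C}; 3 states remain.
P0 = {A,D} | {B}.
On input a, block {A,D} splits into {A} and {D}.
The partition is now stable with 3 blocks: {A} | {B} | {D}.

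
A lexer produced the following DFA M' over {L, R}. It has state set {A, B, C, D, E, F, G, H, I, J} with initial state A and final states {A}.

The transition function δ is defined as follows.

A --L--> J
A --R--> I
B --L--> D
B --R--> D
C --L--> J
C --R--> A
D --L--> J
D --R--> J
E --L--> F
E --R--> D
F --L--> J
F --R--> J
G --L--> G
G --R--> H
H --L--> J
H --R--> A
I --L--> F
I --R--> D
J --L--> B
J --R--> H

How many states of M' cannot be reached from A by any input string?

3

Starting at A and following transitions, the reachable set is {A, B, D, F, H, I, J}. That leaves C, E, G unreachable — 3 in total.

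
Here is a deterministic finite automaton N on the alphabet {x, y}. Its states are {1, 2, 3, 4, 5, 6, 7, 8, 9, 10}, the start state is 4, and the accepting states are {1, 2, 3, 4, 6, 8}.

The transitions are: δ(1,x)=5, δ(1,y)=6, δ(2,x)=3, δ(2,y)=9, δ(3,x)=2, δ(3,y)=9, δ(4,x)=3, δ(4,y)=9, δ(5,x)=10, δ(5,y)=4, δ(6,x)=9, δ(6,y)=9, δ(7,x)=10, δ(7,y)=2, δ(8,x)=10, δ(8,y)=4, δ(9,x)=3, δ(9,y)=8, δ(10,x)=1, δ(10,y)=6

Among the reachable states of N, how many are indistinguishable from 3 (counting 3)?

3

First remove the unreachable states {7}; 9 states remain.
Start with accepting vs non-accepting: {1,2,3,4,6,8} | {5,9,10}.
On input x, block {1,2,3,4,6,8} splits into {1,6,8} and {2,3,4}.
Refine {1,6,8} on symbol y: members go to different blocks, giving {1} and {6} and {8}.
On input x, block {5,9,10} splits into {5} and {9} and {10}.
No further refinement is possible. Final partition (7 blocks): {1} | {5} | {2,3,4} | {6} | {8} | {9} | {10}.
The equivalence class containing 3 is {2,3,4}, of size 3.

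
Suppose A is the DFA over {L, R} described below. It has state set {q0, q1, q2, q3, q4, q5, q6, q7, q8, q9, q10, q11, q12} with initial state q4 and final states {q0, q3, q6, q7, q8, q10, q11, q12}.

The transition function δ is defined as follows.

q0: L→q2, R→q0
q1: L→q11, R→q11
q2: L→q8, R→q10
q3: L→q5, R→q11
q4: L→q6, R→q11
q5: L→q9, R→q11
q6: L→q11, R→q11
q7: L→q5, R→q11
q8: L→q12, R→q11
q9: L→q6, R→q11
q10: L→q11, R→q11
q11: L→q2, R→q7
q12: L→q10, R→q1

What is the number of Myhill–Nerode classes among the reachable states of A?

9

States {q0,q3} cannot be reached from the start state, so discard them.
Initial partition by acceptance: {q6,q7,q8,q10,q11,q12} | {q1,q2,q4,q5,q9}.
Split {q6,q7,q8,q10,q11,q12} by δ(·,L) → {q6,q8,q10,q12} and {q7,q11}.
On input L, block {q6,q8,q10,q12} splits into {q6,q10} and {q8,q12}.
On input L, block {q1,q2,q4,q5,q9} splits into {q4,q9} and {q1} and {q2} and {q5}.
Refine {q7,q11} on symbol L: members go to different blocks, giving {q7} and {q11}.
Refine {q8,q12} on symbol L: members go to different blocks, giving {q8} and {q12}.
No further refinement is possible. Final partition (9 blocks): {q6,q10} | {q4,q9} | {q7} | {q8} | {q1} | {q2} | {q5} | {q11} | {q12}.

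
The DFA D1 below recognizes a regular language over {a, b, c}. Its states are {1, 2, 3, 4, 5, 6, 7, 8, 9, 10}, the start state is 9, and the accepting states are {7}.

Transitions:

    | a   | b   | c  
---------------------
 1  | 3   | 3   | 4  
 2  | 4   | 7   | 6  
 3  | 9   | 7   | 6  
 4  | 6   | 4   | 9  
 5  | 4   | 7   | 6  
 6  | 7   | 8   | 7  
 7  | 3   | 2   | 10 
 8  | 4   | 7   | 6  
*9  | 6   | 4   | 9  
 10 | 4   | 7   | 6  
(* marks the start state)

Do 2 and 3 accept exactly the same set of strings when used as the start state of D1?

Yes

States {1,5} cannot be reached from the start state, so discard them.
Initial partition by acceptance: {7} | {2,3,4,6,8,9,10}.
On input a, block {2,3,4,6,8,9,10} splits into {2,3,4,8,9,10} and {6}.
Refine {2,3,4,8,9,10} on symbol a: members go to different blocks, giving {2,3,8,10} and {4,9}.
Stable partition: {7} | {2,3,8,10} | {6} | {4,9} — 4 equivalence classes.
2 and 3 lie in the same block of the stable partition, so they are equivalent — no string distinguishes them.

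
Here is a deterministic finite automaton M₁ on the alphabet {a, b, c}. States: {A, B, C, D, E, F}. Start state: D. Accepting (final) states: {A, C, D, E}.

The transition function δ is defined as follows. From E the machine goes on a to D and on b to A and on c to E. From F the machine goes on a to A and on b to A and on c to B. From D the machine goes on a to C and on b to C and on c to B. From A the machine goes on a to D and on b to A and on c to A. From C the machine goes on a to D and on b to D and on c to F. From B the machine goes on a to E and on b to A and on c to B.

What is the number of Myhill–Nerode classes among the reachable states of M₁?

3

Every state is reachable, so we keep all 6.
Initial partition by acceptance: {A,C,D,E} | {B,F}.
Split {A,C,D,E} by δ(·,c) → {A,E} and {C,D}.
Stable partition: {A,E} | {B,F} | {C,D} — 3 equivalence classes.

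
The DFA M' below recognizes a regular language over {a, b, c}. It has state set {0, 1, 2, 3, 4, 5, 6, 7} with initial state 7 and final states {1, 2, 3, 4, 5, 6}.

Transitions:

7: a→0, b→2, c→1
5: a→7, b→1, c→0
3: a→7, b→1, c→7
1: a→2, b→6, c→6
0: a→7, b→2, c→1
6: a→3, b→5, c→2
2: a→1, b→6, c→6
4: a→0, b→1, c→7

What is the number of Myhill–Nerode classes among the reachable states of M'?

4

Reachable states from the start: {0,1,2,3,5,6,7}. Unreachable: {4} — drop them.
P0 = {1,2,3,5,6} | {0,7}.
On input a, block {1,2,3,5,6} splits into {1,2,6} and {3,5}.
Refine {1,2,6} on symbol a: members go to different blocks, giving {1,2} and {6}.
The partition is now stable with 4 blocks: {1,2} | {0,7} | {3,5} | {6}.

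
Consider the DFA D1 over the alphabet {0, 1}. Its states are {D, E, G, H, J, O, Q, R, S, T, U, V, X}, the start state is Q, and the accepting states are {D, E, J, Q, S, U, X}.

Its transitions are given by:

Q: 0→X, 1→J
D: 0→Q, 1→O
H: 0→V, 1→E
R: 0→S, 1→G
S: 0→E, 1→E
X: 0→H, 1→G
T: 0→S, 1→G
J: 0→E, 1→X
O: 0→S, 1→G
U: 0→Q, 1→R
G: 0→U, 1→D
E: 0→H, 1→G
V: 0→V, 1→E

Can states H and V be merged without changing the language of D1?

Yes

First remove the unreachable states {T}; 12 states remain.
Initial partition by acceptance: {D,E,J,Q,S,U,X} | {G,H,O,R,V}.
Refine {D,E,J,Q,S,U,X} on symbol 0: members go to different blocks, giving {D,J,Q,S,U} and {E,X}.
Refine {D,J,Q,S,U} on symbol 0: members go to different blocks, giving {J,Q,S} and {D,U}.
Split {J,Q,S} by δ(·,1) → {J,S} and {Q}.
Split {G,H,O,R,V} by δ(·,0) → {H,V} and {O,R} and {G}.
Stable partition: {J,S} | {H,V} | {E,X} | {D,U} | {Q} | {O,R} | {G} — 7 equivalence classes.
H and V lie in the same block of the stable partition, so they are equivalent — no string distinguishes them.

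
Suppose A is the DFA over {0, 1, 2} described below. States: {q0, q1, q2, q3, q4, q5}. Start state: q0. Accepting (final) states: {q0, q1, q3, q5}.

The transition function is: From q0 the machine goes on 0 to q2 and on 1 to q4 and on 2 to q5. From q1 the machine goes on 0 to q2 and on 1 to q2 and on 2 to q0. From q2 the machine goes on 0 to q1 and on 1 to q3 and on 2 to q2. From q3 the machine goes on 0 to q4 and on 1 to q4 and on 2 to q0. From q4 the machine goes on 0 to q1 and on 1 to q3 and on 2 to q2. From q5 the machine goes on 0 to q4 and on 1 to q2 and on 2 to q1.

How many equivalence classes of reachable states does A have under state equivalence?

2

P0 = {q0,q1,q3,q5} | {q2,q4}.
No further refinement is possible. Final partition (2 blocks): {q0,q1,q3,q5} | {q2,q4}.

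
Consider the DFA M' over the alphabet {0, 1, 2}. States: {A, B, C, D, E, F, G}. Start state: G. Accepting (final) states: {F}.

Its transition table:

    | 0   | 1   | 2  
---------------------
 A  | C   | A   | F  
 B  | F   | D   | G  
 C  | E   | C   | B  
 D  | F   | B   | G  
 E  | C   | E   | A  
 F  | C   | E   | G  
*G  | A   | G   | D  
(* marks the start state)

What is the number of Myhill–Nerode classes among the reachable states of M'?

Start with accepting vs non-accepting: {F} | {A,B,C,D,E,G}.
On input 0, block {A,B,C,D,E,G} splits into {A,C,E,G} and {B,D}.
Refine {A,C,E,G} on symbol 2: members go to different blocks, giving {C,G} and {A} and {E}.
On input 0, block {C,G} splits into {C} and {G}.
Stable partition: {F} | {C} | {B,D} | {A} | {E} | {G} — 6 equivalence classes.

6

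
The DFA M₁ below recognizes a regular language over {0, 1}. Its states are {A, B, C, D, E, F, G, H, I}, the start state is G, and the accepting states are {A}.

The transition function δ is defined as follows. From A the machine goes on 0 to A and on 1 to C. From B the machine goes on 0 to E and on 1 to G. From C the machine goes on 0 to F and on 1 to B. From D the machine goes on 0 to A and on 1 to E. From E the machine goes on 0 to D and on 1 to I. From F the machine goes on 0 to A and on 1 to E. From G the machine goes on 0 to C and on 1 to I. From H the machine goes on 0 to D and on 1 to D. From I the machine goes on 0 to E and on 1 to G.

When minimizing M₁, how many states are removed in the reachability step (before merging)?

1

BFS from G reaches {A, B, C, D, E, F, G, I}; the 1 state(s) H are never visited.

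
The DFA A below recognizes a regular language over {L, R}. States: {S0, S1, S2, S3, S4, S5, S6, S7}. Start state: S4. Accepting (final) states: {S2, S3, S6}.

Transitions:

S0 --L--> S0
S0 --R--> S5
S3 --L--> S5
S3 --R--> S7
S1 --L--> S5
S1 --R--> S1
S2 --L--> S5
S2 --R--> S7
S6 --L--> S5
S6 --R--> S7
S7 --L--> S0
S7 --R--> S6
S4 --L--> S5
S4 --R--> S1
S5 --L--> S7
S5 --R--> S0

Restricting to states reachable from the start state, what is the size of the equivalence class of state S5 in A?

Reachable states from the start: {S0,S1,S4,S5,S6,S7}. Unreachable: {S2,S3} — drop them.
Initial partition by acceptance: {S6} | {S0,S1,S4,S5,S7}.
Refine {S0,S1,S4,S5,S7} on symbol R: members go to different blocks, giving {S0,S1,S4,S5} and {S7}.
Split {S0,S1,S4,S5} by δ(·,L) → {S0,S1,S4} and {S5}.
Split {S0,S1,S4} by δ(·,L) → {S1,S4} and {S0}.
Stable partition: {S6} | {S1,S4} | {S7} | {S5} | {S0} — 5 equivalence classes.
The equivalence class containing S5 is {S5}, of size 1.

1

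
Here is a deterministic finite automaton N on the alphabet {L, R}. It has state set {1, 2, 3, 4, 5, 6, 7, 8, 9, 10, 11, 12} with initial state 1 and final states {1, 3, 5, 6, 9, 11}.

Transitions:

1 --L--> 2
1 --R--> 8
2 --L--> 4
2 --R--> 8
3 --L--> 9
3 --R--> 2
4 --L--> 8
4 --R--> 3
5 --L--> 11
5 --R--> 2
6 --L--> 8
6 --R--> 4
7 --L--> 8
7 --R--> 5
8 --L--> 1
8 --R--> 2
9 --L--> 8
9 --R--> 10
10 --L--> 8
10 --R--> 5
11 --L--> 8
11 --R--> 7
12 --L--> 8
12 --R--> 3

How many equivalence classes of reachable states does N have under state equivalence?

Reachable states from the start: {1,2,3,4,5,7,8,9,10,11}. Unreachable: {6,12} — drop them.
Initial partition by acceptance: {1,3,5,9,11} | {2,4,7,8,10}.
Split {1,3,5,9,11} by δ(·,L) → {1,9,11} and {3,5}.
Split {2,4,7,8,10} by δ(·,L) → {2,4,7,10} and {8}.
Split {1,9,11} by δ(·,L) → {9,11} and {1}.
Refine {2,4,7,10} on symbol L: members go to different blocks, giving {4,7,10} and {2}.
Stable partition: {9,11} | {4,7,10} | {3,5} | {8} | {1} | {2} — 6 equivalence classes.

6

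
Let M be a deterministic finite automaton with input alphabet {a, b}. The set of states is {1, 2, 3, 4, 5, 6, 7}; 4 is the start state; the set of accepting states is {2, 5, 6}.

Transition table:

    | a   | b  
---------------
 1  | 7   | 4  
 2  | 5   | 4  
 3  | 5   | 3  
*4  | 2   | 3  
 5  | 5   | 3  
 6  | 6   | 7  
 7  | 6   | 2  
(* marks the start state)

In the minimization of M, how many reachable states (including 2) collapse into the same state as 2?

Reachable states from the start: {2,3,4,5}. Unreachable: {1,6,7} — drop them.
P0 = {2,5} | {3,4}.
The partition is now stable with 2 blocks: {2,5} | {3,4}.
State 2 belongs to the block {2,5}, which has 2 states.

2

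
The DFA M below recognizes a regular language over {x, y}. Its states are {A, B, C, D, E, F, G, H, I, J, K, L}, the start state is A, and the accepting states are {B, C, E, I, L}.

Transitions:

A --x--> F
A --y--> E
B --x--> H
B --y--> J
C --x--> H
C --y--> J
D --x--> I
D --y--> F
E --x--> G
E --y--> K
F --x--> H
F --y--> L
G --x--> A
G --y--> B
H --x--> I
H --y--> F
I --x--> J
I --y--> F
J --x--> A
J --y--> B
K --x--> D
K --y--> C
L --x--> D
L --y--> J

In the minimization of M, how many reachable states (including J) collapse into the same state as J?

2

Every state is reachable, so we keep all 12.
Initial partition by acceptance: {B,C,E,I,L} | {A,D,F,G,H,J,K}.
Refine {A,D,F,G,H,J,K} on symbol x: members go to different blocks, giving {A,F,G,J,K} and {D,H}.
On input x, block {B,C,E,I,L} splits into {B,C,L} and {E,I}.
Refine {A,F,G,J,K} on symbol x: members go to different blocks, giving {A,G,J} and {F,K}.
Split {A,G,J} by δ(·,x) → {G,J} and {A}.
The partition is now stable with 6 blocks: {B,C,L} | {G,J} | {D,H} | {E,I} | {F,K} | {A}.
State J belongs to the block {G,J}, which has 2 states.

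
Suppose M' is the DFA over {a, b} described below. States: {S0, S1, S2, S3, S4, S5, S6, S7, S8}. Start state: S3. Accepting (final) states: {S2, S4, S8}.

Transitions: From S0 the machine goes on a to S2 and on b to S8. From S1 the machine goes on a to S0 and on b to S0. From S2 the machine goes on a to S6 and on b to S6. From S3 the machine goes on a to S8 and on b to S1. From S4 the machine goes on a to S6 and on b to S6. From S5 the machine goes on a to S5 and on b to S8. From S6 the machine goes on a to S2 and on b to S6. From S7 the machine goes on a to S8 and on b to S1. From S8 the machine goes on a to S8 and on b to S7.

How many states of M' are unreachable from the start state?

2

BFS from S3 reaches {S0, S1, S2, S3, S6, S7, S8}; the 2 state(s) S4, S5 are never visited.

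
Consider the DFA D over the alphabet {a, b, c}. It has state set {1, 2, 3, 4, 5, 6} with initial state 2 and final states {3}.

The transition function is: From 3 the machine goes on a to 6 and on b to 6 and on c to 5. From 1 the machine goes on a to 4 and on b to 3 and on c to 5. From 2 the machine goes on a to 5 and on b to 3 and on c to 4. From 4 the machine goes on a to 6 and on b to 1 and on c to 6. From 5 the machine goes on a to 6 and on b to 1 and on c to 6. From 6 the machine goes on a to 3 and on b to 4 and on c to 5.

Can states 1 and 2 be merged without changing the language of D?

Start with accepting vs non-accepting: {3} | {1,2,4,5,6}.
Split {1,2,4,5,6} by δ(·,a) → {1,2,4,5} and {6}.
On input a, block {1,2,4,5} splits into {1,2} and {4,5}.
Stable partition: {3} | {1,2} | {6} | {4,5} — 4 equivalence classes.
1 and 2 lie in the same block of the stable partition, so they are equivalent — no string distinguishes them.

Yes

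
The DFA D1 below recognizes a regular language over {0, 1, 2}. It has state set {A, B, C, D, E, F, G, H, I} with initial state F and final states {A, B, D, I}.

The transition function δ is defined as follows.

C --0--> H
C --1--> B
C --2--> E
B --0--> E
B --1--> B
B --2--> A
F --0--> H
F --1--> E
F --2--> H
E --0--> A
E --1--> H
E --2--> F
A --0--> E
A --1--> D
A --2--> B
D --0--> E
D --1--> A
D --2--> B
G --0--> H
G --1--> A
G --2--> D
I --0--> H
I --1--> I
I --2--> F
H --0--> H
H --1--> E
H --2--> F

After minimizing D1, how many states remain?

3

Reachable states from the start: {A,B,D,E,F,H}. Unreachable: {C,G,I} — drop them.
Initial partition by acceptance: {A,B,D} | {E,F,H}.
On input 0, block {E,F,H} splits into {F,H} and {E}.
The partition is now stable with 3 blocks: {A,B,D} | {F,H} | {E}.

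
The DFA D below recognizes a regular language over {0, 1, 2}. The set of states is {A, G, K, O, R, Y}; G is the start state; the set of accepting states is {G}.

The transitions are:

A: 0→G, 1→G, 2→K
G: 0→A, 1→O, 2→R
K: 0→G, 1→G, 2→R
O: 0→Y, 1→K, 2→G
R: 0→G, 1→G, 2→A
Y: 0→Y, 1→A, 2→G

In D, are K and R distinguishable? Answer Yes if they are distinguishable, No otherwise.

Every state is reachable, so we keep all 6.
Start with accepting vs non-accepting: {G} | {A,K,O,R,Y}.
On input 0, block {A,K,O,R,Y} splits into {A,K,R} and {O,Y}.
The partition is now stable with 3 blocks: {G} | {A,K,R} | {O,Y}.
K and R lie in the same block of the stable partition, so they are equivalent — no string distinguishes them.

No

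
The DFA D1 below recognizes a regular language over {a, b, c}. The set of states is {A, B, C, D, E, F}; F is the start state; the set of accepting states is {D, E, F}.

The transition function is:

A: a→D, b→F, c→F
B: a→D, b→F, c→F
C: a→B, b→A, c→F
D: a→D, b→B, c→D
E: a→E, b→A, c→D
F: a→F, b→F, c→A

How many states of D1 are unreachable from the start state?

2

No path from F leads to C, E; the other 4 states are all reachable.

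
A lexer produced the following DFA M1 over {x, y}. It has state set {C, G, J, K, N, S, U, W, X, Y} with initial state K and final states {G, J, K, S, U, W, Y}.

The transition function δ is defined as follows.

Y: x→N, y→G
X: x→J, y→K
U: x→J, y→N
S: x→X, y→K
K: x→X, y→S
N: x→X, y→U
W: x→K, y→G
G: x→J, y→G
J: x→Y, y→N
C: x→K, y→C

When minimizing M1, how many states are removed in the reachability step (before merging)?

No path from K leads to C, W; the other 8 states are all reachable.

2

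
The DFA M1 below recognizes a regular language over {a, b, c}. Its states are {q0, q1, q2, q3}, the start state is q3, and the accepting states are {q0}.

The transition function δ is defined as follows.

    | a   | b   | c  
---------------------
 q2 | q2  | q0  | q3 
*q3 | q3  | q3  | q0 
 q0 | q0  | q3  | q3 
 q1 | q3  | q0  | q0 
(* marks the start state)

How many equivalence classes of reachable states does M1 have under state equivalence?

States {q1,q2} cannot be reached from the start state, so discard them.
Initial partition by acceptance: {q0} | {q3}.
No further refinement is possible. Final partition (2 blocks): {q0} | {q3}.

2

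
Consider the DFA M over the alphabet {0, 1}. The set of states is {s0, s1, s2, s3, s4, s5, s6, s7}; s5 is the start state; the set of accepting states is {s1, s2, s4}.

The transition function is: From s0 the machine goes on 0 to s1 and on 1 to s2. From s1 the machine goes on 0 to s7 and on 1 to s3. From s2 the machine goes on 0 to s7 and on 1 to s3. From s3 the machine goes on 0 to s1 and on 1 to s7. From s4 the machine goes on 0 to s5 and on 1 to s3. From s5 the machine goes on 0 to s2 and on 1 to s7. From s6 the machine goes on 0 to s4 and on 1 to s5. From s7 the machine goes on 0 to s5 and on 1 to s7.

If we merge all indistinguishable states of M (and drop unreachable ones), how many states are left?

3

First remove the unreachable states {s0,s4,s6}; 5 states remain.
Initial partition by acceptance: {s1,s2} | {s3,s5,s7}.
Refine {s3,s5,s7} on symbol 0: members go to different blocks, giving {s3,s5} and {s7}.
No further refinement is possible. Final partition (3 blocks): {s1,s2} | {s3,s5} | {s7}.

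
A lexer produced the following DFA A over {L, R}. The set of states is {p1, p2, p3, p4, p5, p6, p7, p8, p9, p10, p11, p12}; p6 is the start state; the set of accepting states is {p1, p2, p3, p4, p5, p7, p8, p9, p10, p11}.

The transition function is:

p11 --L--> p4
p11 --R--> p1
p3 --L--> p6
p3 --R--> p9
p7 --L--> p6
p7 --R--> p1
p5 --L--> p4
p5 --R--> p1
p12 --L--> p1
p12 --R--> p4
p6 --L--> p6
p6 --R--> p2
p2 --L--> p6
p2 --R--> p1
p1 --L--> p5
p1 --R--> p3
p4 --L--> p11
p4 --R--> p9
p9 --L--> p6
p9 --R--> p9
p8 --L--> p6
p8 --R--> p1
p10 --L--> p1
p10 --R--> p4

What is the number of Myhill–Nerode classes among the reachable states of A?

First remove the unreachable states {p7,p8,p10,p12}; 8 states remain.
Initial partition by acceptance: {p1,p2,p3,p4,p5,p9,p11} | {p6}.
Refine {p1,p2,p3,p4,p5,p9,p11} on symbol L: members go to different blocks, giving {p1,p4,p5,p11} and {p2,p3,p9}.
On input R, block {p1,p4,p5,p11} splits into {p1,p4} and {p5,p11}.
Split {p2,p3,p9} by δ(·,R) → {p3,p9} and {p2}.
The partition is now stable with 5 blocks: {p1,p4} | {p6} | {p3,p9} | {p5,p11} | {p2}.

5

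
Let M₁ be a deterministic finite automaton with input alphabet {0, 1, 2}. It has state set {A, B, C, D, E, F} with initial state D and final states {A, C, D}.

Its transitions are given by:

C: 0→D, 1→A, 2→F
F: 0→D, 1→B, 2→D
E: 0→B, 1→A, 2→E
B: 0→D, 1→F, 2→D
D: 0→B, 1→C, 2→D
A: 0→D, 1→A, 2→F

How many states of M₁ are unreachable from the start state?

1

BFS from D reaches {A, B, C, D, F}; the 1 state(s) E are never visited.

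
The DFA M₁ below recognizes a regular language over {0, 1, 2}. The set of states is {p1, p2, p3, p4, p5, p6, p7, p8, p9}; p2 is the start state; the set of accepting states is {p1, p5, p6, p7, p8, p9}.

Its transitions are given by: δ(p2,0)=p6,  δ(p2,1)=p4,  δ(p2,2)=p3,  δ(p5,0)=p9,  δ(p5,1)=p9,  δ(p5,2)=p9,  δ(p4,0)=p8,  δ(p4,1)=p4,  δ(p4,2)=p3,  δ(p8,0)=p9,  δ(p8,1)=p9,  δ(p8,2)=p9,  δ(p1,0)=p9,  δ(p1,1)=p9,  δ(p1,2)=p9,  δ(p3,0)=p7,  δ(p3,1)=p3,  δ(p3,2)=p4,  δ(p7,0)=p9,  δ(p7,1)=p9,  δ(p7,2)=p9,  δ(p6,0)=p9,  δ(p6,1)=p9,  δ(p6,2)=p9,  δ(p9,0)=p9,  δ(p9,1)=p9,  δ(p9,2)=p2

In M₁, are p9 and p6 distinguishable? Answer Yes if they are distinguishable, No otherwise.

Reachable states from the start: {p2,p3,p4,p6,p7,p8,p9}. Unreachable: {p1,p5} — drop them.
Initial partition by acceptance: {p6,p7,p8,p9} | {p2,p3,p4}.
On input 2, block {p6,p7,p8,p9} splits into {p6,p7,p8} and {p9}.
Stable partition: {p6,p7,p8} | {p2,p3,p4} | {p9} — 3 equivalence classes.
p9 and p6 end up in different blocks, so they are distinguishable. For instance, the string '2' is accepted from only p6.

Yes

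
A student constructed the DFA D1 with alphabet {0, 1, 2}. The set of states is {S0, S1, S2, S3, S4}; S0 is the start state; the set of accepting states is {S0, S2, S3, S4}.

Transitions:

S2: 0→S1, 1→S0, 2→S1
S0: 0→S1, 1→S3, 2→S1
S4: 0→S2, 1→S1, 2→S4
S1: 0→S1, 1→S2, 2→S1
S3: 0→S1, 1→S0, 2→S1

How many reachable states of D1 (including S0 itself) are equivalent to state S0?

3

States {S4} cannot be reached from the start state, so discard them.
P0 = {S0,S2,S3} | {S1}.
The partition is now stable with 2 blocks: {S0,S2,S3} | {S1}.
The equivalence class containing S0 is {S0,S2,S3}, of size 3.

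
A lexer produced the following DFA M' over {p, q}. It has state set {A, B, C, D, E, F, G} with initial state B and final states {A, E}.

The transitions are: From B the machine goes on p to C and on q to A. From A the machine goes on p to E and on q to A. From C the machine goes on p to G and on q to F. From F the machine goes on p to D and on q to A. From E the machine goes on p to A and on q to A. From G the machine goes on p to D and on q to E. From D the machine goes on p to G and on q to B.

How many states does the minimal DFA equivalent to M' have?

All states are reachable from the start state.
Initial partition by acceptance: {A,E} | {B,C,D,F,G}.
Split {B,C,D,F,G} by δ(·,q) → {B,F,G} and {C,D}.
The partition is now stable with 3 blocks: {A,E} | {B,F,G} | {C,D}.

3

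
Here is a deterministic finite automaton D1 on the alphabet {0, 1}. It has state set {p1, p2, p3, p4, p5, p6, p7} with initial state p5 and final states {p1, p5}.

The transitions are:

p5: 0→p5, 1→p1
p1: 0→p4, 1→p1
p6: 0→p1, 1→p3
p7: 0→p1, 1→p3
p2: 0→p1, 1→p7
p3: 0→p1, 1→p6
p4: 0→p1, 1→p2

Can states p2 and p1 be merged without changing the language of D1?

No

Initial partition by acceptance: {p1,p5} | {p2,p3,p4,p6,p7}.
Split {p1,p5} by δ(·,0) → {p1} and {p5}.
No further refinement is possible. Final partition (3 blocks): {p1} | {p2,p3,p4,p6,p7} | {p5}.
p2 and p1 end up in different blocks, so they are distinguishable. For instance, the string 'ε' is accepted from only p1.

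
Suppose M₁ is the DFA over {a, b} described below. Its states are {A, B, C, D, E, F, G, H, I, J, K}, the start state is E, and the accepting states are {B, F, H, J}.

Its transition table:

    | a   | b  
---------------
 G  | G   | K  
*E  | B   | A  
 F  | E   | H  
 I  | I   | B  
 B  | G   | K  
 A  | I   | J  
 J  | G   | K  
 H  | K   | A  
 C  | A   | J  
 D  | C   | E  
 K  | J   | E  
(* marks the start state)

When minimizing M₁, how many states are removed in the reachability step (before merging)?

No path from E leads to C, D, F, H; the other 7 states are all reachable.

4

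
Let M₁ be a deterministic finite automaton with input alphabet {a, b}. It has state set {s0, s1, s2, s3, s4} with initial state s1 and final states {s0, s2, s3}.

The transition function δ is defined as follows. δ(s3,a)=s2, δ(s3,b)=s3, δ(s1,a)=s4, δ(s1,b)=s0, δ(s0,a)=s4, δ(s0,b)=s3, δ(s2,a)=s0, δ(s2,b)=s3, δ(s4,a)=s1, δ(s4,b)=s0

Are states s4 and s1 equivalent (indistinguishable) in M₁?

Start with accepting vs non-accepting: {s0,s2,s3} | {s1,s4}.
Refine {s0,s2,s3} on symbol a: members go to different blocks, giving {s2,s3} and {s0}.
Refine {s2,s3} on symbol a: members go to different blocks, giving {s2} and {s3}.
No further refinement is possible. Final partition (4 blocks): {s2} | {s1,s4} | {s0} | {s3}.
s4 and s1 lie in the same block of the stable partition, so they are equivalent — no string distinguishes them.

Yes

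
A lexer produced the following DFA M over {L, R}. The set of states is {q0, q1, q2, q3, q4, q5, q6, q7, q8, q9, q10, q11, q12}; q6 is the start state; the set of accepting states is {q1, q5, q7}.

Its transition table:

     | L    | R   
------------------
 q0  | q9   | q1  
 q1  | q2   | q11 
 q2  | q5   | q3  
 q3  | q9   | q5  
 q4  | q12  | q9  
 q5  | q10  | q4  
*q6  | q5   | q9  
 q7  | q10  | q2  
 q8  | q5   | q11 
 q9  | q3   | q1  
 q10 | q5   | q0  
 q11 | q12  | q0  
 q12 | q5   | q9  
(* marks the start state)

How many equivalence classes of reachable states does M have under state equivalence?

4

States {q7,q8} cannot be reached from the start state, so discard them.
Start with accepting vs non-accepting: {q1,q5} | {q0,q2,q3,q4,q6,q9,q10,q11,q12}.
On input L, block {q0,q2,q3,q4,q6,q9,q10,q11,q12} splits into {q0,q3,q4,q9,q11} and {q2,q6,q10,q12}.
Refine {q0,q3,q4,q9,q11} on symbol L: members go to different blocks, giving {q0,q3,q9} and {q4,q11}.
Stable partition: {q1,q5} | {q0,q3,q9} | {q2,q6,q10,q12} | {q4,q11} — 4 equivalence classes.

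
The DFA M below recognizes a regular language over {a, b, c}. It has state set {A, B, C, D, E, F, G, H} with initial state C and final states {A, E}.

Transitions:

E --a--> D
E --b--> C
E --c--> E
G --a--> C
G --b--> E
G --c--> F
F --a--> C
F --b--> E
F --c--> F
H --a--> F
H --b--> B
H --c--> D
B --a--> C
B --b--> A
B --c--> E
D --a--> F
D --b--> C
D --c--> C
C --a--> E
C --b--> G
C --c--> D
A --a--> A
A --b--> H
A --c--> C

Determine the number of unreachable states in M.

3

No path from C leads to A, B, H; the other 5 states are all reachable.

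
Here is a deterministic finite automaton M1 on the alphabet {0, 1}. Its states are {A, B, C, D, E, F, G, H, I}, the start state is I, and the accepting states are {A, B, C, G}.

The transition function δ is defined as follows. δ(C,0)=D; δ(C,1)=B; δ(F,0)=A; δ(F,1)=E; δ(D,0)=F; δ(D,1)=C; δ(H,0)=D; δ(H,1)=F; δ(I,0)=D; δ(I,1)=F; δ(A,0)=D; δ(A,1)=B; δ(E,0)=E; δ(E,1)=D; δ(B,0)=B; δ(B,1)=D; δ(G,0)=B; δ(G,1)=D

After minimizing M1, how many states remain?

Reachable states from the start: {A,B,C,D,E,F,I}. Unreachable: {G,H} — drop them.
P0 = {A,B,C} | {D,E,F,I}.
Split {A,B,C} by δ(·,0) → {A,C} and {B}.
On input 0, block {D,E,F,I} splits into {D,E,I} and {F}.
Refine {D,E,I} on symbol 0: members go to different blocks, giving {E,I} and {D}.
Split {E,I} by δ(·,0) → {E} and {I}.
Stable partition: {A,C} | {E} | {B} | {F} | {D} | {I} — 6 equivalence classes.

6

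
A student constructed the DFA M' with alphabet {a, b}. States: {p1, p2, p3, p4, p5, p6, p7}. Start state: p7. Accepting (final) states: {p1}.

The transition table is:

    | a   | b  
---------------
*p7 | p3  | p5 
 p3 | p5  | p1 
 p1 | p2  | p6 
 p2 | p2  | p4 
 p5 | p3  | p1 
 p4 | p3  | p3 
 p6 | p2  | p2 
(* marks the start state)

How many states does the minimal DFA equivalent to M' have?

5

Initial partition by acceptance: {p1} | {p2,p3,p4,p5,p6,p7}.
Refine {p2,p3,p4,p5,p6,p7} on symbol b: members go to different blocks, giving {p2,p4,p6,p7} and {p3,p5}.
Split {p2,p4,p6,p7} by δ(·,a) → {p2,p6} and {p4,p7}.
Split {p2,p6} by δ(·,b) → {p2} and {p6}.
The partition is now stable with 5 blocks: {p1} | {p2} | {p3,p5} | {p4,p7} | {p6}.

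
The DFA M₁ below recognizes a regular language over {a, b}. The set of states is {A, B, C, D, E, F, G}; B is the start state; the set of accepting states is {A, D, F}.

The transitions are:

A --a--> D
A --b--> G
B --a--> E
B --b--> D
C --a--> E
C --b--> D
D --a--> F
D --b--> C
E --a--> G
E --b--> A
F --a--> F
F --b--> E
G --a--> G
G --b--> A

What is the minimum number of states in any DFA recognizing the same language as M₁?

2

Every state is reachable, so we keep all 7.
Start with accepting vs non-accepting: {A,D,F} | {B,C,E,G}.
No further refinement is possible. Final partition (2 blocks): {A,D,F} | {B,C,E,G}.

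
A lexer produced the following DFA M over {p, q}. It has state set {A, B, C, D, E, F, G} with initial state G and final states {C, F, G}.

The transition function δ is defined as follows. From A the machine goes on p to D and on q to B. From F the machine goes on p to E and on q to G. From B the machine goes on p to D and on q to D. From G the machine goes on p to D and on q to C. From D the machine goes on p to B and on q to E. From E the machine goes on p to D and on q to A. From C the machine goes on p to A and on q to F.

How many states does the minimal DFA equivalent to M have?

Every state is reachable, so we keep all 7.
Start with accepting vs non-accepting: {C,F,G} | {A,B,D,E}.
The partition is now stable with 2 blocks: {C,F,G} | {A,B,D,E}.

2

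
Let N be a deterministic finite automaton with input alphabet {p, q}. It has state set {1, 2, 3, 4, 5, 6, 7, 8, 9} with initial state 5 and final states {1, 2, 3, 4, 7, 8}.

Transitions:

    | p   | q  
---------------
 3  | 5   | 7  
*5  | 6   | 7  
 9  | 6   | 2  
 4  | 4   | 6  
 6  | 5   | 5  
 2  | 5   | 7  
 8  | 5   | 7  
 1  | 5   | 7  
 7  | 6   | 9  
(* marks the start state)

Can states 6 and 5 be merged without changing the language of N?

No

States {1,3,4,8} cannot be reached from the start state, so discard them.
P0 = {2,7} | {5,6,9}.
Split {2,7} by δ(·,q) → {2} and {7}.
Refine {5,6,9} on symbol q: members go to different blocks, giving {5} and {6} and {9}.
Stable partition: {2} | {5} | {7} | {6} | {9} — 5 equivalence classes.
6 and 5 end up in different blocks, so they are distinguishable. For instance, the string 'q' is accepted from only 5.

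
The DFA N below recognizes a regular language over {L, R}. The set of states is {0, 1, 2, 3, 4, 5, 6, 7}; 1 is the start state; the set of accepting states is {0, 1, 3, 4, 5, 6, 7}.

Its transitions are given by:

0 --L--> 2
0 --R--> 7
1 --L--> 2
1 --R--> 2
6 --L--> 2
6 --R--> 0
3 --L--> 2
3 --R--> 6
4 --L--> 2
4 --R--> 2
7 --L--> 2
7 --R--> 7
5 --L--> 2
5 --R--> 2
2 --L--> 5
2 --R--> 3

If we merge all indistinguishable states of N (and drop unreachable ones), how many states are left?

First remove the unreachable states {4}; 7 states remain.
Initial partition by acceptance: {0,1,3,5,6,7} | {2}.
Refine {0,1,3,5,6,7} on symbol R: members go to different blocks, giving {0,3,6,7} and {1,5}.
Stable partition: {0,3,6,7} | {2} | {1,5} — 3 equivalence classes.

3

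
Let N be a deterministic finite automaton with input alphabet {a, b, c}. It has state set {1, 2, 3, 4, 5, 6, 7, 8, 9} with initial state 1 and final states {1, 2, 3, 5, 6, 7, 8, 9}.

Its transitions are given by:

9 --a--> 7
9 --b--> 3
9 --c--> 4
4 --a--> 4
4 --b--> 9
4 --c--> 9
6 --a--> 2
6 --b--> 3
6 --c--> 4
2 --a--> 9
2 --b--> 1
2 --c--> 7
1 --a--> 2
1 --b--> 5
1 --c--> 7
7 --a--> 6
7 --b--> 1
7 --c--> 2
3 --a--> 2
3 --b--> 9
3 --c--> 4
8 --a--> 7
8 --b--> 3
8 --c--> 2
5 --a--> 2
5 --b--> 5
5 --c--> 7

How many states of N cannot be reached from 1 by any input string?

Starting at 1 and following transitions, the reachable set is {1, 2, 3, 4, 5, 6, 7, 9}. That leaves 8 unreachable — 1 in total.

1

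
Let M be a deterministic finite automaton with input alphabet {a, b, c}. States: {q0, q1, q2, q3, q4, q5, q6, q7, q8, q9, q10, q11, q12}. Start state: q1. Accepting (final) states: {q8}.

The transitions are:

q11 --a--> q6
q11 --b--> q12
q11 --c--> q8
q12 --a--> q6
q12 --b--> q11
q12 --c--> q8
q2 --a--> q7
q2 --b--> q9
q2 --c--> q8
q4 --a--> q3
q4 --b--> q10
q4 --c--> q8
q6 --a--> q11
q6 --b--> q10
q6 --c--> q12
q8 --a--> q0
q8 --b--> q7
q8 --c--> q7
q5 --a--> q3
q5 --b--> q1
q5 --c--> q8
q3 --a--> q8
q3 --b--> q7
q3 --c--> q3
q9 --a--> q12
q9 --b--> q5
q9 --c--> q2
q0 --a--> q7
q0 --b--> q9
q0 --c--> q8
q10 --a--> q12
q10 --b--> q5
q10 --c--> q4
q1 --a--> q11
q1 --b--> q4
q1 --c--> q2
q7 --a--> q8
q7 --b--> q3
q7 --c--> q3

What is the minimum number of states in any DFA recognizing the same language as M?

Every state is reachable, so we keep all 13.
Start with accepting vs non-accepting: {q8} | {q0,q1,q2,q3,q4,q5,q6,q7,q9,q10,q11,q12}.
On input a, block {q0,q1,q2,q3,q4,q5,q6,q7,q9,q10,q11,q12} splits into {q0,q1,q2,q4,q5,q6,q9,q10,q11,q12} and {q3,q7}.
Split {q0,q1,q2,q4,q5,q6,q9,q10,q11,q12} by δ(·,a) → {q1,q6,q9,q10,q11,q12} and {q0,q2,q4,q5}.
On input b, block {q1,q6,q9,q10,q11,q12} splits into {q1,q9,q10} and {q6,q11,q12}.
Split {q6,q11,q12} by δ(·,b) → {q11,q12} and {q6}.
No further refinement is possible. Final partition (6 blocks): {q8} | {q1,q9,q10} | {q3,q7} | {q0,q2,q4,q5} | {q11,q12} | {q6}.

6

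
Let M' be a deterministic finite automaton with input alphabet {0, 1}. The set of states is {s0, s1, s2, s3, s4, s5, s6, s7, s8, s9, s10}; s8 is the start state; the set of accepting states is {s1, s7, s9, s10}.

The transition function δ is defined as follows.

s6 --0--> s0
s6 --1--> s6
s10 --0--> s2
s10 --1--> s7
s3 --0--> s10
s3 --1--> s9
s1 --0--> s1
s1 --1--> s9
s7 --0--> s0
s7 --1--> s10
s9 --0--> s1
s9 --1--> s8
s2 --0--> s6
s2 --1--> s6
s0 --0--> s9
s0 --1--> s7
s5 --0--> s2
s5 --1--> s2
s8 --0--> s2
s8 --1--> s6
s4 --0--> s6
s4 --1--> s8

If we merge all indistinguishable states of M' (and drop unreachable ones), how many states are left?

8

States {s3,s4,s5} cannot be reached from the start state, so discard them.
P0 = {s1,s7,s9,s10} | {s0,s2,s6,s8}.
On input 0, block {s1,s7,s9,s10} splits into {s1,s9} and {s7,s10}.
Refine {s1,s9} on symbol 1: members go to different blocks, giving {s1} and {s9}.
On input 0, block {s0,s2,s6,s8} splits into {s2,s6,s8} and {s0}.
Split {s2,s6,s8} by δ(·,0) → {s2,s8} and {s6}.
Split {s2,s8} by δ(·,0) → {s2} and {s8}.
Split {s7,s10} by δ(·,0) → {s7} and {s10}.
The partition is now stable with 8 blocks: {s1} | {s2} | {s7} | {s9} | {s0} | {s6} | {s8} | {s10}.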